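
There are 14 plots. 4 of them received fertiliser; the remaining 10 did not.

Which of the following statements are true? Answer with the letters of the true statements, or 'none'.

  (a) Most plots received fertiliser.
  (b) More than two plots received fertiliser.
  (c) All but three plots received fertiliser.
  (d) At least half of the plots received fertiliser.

(b)

|A| = 14, |A ∩ B| = 4, |A ∖ B| = 10.
(a) |A ∩ B| > |A ∖ B|: fails.
(b) |A ∩ B| > 2: holds.
(c) |A ∖ B| = 3: fails.
(d) |A ∩ B| ≥ |A ∖ B|: fails.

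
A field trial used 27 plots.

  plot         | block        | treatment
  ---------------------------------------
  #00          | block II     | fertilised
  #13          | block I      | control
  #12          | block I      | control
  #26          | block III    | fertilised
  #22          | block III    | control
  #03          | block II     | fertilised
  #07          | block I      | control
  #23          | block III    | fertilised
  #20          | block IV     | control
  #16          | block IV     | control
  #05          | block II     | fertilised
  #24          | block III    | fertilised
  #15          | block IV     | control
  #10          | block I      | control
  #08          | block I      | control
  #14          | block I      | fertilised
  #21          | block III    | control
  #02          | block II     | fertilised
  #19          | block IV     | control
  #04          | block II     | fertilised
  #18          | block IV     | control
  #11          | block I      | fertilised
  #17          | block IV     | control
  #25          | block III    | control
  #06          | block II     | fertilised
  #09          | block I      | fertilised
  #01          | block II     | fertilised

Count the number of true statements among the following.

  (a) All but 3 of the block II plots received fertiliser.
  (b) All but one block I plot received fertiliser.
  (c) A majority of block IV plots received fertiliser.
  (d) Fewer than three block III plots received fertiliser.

0

(a) block II: |A| = 7, |A ∩ B| = 7; needs |A ∖ B| = 3 — false.
(b) block I: |A| = 8, |A ∩ B| = 3; needs |A ∖ B| = 1 — false.
(c) block IV: |A| = 6, |A ∩ B| = 0; needs |A ∩ B| > |A ∖ B| — false.
(d) block III: |A| = 6, |A ∩ B| = 3; needs |A ∩ B| < 3 — false.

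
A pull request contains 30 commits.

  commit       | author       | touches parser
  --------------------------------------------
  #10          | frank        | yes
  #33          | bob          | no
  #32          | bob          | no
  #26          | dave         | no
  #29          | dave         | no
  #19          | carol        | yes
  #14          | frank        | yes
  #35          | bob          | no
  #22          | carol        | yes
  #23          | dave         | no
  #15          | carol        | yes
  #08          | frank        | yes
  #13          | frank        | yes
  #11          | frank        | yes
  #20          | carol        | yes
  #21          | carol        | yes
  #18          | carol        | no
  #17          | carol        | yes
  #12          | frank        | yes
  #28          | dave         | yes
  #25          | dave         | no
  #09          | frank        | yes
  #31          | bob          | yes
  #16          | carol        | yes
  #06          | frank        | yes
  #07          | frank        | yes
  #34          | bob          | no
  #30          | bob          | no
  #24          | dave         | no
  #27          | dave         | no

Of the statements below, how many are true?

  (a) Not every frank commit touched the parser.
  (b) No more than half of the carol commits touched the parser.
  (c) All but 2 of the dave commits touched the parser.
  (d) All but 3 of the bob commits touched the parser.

0

(a) frank: |A| = 9, |A ∩ B| = 9; needs A ⊄ B (|A ∖ B| ≥ 1) — false.
(b) carol: |A| = 8, |A ∩ B| = 7; needs |A ∩ B| ≤ |A ∖ B| — false.
(c) dave: |A| = 7, |A ∩ B| = 1; needs |A ∖ B| = 2 — false.
(d) bob: |A| = 6, |A ∩ B| = 1; needs |A ∖ B| = 3 — false.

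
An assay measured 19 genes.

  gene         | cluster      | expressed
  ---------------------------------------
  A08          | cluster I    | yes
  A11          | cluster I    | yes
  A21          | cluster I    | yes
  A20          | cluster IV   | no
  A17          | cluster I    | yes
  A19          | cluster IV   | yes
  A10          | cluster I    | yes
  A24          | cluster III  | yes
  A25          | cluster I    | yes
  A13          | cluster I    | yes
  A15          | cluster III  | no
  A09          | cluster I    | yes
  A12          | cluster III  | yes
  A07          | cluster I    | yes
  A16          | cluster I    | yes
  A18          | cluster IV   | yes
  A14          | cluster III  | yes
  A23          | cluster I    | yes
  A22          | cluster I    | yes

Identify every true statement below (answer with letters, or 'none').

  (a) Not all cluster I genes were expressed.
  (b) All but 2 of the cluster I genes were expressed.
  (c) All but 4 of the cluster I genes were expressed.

|A| = 12, |A ∩ B| = 12, |A ∖ B| = 0.
(a) A ⊄ B (|A ∖ B| ≥ 1): fails.
(b) |A ∖ B| = 2: fails.
(c) |A ∖ B| = 4: fails.

none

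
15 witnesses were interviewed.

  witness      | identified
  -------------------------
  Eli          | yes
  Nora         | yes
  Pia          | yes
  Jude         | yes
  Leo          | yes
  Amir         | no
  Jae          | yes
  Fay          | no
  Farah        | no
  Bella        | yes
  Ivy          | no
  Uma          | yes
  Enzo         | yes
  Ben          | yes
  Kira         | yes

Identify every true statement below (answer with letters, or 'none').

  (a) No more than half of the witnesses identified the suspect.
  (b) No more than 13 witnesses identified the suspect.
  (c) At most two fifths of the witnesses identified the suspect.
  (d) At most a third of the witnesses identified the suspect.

|A| = 15, |A ∩ B| = 11, |A ∖ B| = 4.
(a) |A ∩ B| ≤ |A ∖ B|: fails.
(b) |A ∩ B| ≤ 13: holds.
(c) |A ∩ B| / |A| ≤ 2/5: fails.
(d) |A ∩ B| / |A| ≤ 1/3: fails.

(b)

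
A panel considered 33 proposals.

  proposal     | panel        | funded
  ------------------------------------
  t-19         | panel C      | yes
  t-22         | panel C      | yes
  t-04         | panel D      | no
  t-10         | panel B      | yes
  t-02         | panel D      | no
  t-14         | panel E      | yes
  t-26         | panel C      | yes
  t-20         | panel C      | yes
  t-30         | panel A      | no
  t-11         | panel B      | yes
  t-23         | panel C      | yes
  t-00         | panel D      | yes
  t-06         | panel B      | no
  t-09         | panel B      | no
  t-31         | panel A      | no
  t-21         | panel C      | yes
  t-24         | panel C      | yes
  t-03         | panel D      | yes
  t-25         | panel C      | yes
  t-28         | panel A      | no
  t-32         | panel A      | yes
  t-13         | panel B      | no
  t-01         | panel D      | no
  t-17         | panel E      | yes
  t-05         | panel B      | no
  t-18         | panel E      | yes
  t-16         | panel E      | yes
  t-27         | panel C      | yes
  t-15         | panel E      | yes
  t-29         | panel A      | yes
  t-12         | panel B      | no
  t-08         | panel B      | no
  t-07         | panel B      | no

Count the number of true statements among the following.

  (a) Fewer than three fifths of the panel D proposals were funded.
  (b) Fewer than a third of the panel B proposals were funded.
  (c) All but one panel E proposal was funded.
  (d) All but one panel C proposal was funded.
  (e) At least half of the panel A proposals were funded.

2

(a) panel D: |A| = 5, |A ∩ B| = 2; needs |A ∩ B| / |A| < 3/5 — true.
(b) panel B: |A| = 9, |A ∩ B| = 2; needs |A ∩ B| / |A| < 1/3 — true.
(c) panel E: |A| = 5, |A ∩ B| = 5; needs |A ∖ B| = 1 — false.
(d) panel C: |A| = 9, |A ∩ B| = 9; needs |A ∖ B| = 1 — false.
(e) panel A: |A| = 5, |A ∩ B| = 2; needs |A ∩ B| ≥ |A ∖ B| — false.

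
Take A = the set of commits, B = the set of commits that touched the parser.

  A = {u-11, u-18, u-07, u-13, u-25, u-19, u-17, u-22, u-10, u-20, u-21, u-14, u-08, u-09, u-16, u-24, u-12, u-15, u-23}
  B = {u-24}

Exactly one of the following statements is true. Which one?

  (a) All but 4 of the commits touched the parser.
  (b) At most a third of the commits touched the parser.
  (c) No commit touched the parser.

|A| = 19, |A ∩ B| = 1, |A ∖ B| = 18.
(a) requires |A ∖ B| = 4: false.
(b) requires |A ∩ B| / |A| ≤ 1/3: true.
(c) requires A ∩ B = ∅ (|A ∩ B| = 0): false.

(b)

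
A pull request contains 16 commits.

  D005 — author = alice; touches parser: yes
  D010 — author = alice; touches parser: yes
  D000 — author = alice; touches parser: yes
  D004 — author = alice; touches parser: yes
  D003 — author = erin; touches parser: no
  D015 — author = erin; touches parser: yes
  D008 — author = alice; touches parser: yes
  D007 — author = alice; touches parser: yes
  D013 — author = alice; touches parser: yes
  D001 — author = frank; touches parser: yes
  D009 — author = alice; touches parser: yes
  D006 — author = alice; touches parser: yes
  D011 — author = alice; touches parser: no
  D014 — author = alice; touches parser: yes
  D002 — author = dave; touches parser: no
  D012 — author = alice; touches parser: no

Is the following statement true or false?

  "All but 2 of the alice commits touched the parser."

True

Truth condition: |A ∖ B| = 2.
A (the restrictor) = {D005, D010, D000, D004, D008, D007, D013, D009, D006, D011, D014, D012}, |A| = 12.
A ∖ B = {D011, D012}, so |A ∖ B| = 2.
|A ∖ B| = 2, so the statement is true.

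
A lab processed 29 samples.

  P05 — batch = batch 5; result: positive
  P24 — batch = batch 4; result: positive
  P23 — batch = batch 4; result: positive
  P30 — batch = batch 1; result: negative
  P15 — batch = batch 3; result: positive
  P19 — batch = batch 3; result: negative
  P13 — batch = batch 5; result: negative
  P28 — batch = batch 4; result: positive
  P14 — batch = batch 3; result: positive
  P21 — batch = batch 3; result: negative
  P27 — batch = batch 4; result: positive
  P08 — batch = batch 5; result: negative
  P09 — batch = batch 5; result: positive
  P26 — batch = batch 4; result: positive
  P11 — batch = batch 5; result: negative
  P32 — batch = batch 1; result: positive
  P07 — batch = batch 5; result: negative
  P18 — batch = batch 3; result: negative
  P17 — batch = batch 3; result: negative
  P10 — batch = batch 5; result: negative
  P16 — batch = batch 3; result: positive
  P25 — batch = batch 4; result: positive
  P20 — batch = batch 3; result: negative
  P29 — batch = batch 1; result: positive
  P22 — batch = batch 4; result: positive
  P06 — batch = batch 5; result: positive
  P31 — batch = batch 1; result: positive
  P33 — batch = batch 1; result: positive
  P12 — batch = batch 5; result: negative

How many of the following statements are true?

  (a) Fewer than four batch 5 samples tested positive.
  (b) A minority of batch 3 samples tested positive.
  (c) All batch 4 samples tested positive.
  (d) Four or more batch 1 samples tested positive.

(a) batch 5: |A| = 9, |A ∩ B| = 3; needs |A ∩ B| < 4 — true.
(b) batch 3: |A| = 8, |A ∩ B| = 3; needs |A ∩ B| < |A ∖ B| — true.
(c) batch 4: |A| = 7, |A ∩ B| = 7; needs A ⊆ B, i.e. every element of A is in B (|A ∖ B| = 0) — true.
(d) batch 1: |A| = 5, |A ∩ B| = 4; needs |A ∩ B| ≥ 4 — true.

4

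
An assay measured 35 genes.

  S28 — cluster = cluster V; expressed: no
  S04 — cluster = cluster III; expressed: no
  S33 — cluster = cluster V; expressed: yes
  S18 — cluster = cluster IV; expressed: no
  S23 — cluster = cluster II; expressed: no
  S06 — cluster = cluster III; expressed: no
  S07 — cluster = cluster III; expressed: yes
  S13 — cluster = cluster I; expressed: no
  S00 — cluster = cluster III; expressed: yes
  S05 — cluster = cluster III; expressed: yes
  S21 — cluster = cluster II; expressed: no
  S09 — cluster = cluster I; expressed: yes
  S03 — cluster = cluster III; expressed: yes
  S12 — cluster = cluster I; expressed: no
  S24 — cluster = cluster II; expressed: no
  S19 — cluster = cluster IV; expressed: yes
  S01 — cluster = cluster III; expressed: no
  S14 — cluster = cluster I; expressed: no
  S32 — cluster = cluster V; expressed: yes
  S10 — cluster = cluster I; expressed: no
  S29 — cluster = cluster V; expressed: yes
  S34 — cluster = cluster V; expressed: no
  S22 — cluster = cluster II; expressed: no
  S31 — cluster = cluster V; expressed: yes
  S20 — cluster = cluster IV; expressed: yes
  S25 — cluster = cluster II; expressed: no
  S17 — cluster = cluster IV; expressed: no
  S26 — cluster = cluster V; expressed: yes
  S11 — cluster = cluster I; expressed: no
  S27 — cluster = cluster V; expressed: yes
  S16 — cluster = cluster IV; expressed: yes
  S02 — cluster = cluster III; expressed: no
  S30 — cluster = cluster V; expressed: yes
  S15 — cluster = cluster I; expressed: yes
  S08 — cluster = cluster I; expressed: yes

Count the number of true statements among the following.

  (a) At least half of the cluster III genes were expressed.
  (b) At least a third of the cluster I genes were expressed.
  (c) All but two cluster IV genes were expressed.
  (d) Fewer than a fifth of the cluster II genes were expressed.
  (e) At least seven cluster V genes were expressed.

(a) cluster III: |A| = 8, |A ∩ B| = 4; needs |A ∩ B| ≥ |A ∖ B| — true.
(b) cluster I: |A| = 8, |A ∩ B| = 3; needs |A ∩ B| / |A| ≥ 1/3 — true.
(c) cluster IV: |A| = 5, |A ∩ B| = 3; needs |A ∖ B| = 2 — true.
(d) cluster II: |A| = 5, |A ∩ B| = 0; needs |A ∩ B| / |A| < 1/5 — true.
(e) cluster V: |A| = 9, |A ∩ B| = 7; needs |A ∩ B| ≥ 7 — true.

5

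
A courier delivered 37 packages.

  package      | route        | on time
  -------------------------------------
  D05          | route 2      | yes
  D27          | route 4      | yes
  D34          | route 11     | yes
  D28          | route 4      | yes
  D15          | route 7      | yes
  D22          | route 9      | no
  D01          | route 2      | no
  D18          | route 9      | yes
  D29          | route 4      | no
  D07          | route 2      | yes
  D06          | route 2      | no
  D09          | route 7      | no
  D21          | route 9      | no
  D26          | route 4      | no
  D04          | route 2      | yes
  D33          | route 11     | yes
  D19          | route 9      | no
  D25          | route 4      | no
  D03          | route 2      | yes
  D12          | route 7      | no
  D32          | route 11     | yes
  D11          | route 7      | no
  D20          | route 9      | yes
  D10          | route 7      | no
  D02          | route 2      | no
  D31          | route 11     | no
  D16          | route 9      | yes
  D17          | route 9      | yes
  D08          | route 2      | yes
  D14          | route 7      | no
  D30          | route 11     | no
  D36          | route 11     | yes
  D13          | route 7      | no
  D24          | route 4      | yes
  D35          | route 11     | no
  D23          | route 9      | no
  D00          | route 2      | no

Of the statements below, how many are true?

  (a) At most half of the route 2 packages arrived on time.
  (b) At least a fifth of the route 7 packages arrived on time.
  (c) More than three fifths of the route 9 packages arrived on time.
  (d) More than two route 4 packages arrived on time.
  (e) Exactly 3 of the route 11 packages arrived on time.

1

(a) route 2: |A| = 9, |A ∩ B| = 5; needs |A ∩ B| ≤ |A ∖ B| — false.
(b) route 7: |A| = 7, |A ∩ B| = 1; needs |A ∩ B| / |A| ≥ 1/5 — false.
(c) route 9: |A| = 8, |A ∩ B| = 4; needs |A ∩ B| / |A| > 3/5 — false.
(d) route 4: |A| = 6, |A ∩ B| = 3; needs |A ∩ B| > 2 — true.
(e) route 11: |A| = 7, |A ∩ B| = 4; needs |A ∩ B| = 3 — false.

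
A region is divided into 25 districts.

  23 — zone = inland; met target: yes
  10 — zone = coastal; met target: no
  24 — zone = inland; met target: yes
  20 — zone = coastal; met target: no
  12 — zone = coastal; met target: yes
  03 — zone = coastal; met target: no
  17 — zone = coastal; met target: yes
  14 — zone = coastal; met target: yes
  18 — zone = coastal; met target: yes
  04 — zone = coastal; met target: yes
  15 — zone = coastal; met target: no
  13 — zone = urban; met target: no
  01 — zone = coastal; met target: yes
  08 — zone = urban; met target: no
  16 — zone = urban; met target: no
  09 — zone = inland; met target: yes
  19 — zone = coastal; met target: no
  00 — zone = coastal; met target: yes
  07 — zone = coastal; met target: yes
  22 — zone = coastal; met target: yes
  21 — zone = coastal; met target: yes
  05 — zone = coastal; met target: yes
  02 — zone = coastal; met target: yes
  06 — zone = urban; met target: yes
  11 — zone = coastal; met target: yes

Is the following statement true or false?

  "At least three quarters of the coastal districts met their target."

False

The determiner here denotes the relation: |A ∩ B| / |A| ≥ 3/4.
|A| = 18, |A ∩ B| = 13, |A ∖ B| = 5.
|A ∩ B|/|A| = 13/18, so the statement is false.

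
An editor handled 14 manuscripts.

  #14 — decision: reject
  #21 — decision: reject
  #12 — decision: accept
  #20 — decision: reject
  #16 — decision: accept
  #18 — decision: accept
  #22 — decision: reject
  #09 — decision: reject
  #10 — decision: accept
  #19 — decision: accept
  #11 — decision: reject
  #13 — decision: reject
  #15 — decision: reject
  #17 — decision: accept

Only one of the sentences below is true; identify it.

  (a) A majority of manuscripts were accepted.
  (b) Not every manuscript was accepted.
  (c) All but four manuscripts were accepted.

|A| = 14, |A ∩ B| = 6, |A ∖ B| = 8.
(a) requires |A ∩ B| > |A ∖ B|: false.
(b) requires A ⊄ B (|A ∖ B| ≥ 1): true.
(c) requires |A ∖ B| = 4: false.

(b)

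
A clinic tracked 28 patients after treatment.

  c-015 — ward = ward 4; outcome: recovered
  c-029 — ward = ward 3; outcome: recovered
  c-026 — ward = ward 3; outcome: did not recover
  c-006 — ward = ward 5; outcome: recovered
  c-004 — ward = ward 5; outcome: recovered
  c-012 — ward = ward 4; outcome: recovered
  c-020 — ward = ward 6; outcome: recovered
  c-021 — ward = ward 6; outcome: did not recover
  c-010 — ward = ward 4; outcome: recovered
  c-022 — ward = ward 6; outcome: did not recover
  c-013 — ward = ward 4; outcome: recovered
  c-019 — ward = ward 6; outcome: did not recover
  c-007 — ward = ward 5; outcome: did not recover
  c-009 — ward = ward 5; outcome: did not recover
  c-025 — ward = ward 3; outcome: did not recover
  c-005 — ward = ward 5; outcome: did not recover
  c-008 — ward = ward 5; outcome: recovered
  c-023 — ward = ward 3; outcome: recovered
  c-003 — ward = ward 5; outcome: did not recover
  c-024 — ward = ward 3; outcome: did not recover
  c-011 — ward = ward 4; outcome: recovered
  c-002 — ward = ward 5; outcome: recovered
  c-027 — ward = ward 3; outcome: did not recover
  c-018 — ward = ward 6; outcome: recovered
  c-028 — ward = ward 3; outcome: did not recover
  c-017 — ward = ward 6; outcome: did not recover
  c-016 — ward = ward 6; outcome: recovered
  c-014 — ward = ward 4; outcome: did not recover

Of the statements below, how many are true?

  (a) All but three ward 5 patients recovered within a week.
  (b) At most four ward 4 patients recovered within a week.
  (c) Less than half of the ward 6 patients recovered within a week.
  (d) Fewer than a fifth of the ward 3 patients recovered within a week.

(a) ward 5: |A| = 8, |A ∩ B| = 4; needs |A ∖ B| = 3 — false.
(b) ward 4: |A| = 6, |A ∩ B| = 5; needs |A ∩ B| ≤ 4 — false.
(c) ward 6: |A| = 7, |A ∩ B| = 3; needs |A ∩ B| < |A ∖ B| — true.
(d) ward 3: |A| = 7, |A ∩ B| = 2; needs |A ∩ B| / |A| < 1/5 — false.

1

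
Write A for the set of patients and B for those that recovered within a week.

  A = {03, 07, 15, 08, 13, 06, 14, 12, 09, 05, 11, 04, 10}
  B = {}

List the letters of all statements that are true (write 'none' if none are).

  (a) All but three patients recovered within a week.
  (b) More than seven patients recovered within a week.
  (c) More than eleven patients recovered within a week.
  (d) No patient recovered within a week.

|A| = 13, |A ∩ B| = 0, |A ∖ B| = 13.
(a) |A ∖ B| = 3: fails.
(b) |A ∩ B| > 7: fails.
(c) |A ∩ B| > 11: fails.
(d) A ∩ B = ∅ (|A ∩ B| = 0): holds.

(d)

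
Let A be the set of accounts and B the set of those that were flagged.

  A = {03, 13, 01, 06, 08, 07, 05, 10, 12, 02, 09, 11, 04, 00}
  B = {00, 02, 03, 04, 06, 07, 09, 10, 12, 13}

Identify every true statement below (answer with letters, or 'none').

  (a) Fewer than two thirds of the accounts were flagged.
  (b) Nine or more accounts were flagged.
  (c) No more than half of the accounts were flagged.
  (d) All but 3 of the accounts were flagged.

|A| = 14, |A ∩ B| = 10, |A ∖ B| = 4.
(a) |A ∩ B| / |A| < 2/3: fails.
(b) |A ∩ B| ≥ 9: holds.
(c) |A ∩ B| ≤ |A ∖ B|: fails.
(d) |A ∖ B| = 3: fails.

(b)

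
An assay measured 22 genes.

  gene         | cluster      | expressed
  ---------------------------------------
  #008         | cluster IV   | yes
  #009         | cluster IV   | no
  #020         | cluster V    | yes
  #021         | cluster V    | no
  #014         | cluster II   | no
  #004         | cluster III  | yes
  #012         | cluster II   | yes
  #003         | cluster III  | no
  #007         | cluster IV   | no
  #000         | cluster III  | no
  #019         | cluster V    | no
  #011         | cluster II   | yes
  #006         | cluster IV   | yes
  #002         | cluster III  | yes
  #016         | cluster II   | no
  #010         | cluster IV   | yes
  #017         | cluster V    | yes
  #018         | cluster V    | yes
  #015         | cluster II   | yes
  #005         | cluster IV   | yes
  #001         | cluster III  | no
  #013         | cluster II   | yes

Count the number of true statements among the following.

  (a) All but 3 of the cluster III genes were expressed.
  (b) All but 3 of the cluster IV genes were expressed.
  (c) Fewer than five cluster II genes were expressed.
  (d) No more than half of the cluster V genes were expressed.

2

(a) cluster III: |A| = 5, |A ∩ B| = 2; needs |A ∖ B| = 3 — true.
(b) cluster IV: |A| = 6, |A ∩ B| = 4; needs |A ∖ B| = 3 — false.
(c) cluster II: |A| = 6, |A ∩ B| = 4; needs |A ∩ B| < 5 — true.
(d) cluster V: |A| = 5, |A ∩ B| = 3; needs |A ∩ B| ≤ |A ∖ B| — false.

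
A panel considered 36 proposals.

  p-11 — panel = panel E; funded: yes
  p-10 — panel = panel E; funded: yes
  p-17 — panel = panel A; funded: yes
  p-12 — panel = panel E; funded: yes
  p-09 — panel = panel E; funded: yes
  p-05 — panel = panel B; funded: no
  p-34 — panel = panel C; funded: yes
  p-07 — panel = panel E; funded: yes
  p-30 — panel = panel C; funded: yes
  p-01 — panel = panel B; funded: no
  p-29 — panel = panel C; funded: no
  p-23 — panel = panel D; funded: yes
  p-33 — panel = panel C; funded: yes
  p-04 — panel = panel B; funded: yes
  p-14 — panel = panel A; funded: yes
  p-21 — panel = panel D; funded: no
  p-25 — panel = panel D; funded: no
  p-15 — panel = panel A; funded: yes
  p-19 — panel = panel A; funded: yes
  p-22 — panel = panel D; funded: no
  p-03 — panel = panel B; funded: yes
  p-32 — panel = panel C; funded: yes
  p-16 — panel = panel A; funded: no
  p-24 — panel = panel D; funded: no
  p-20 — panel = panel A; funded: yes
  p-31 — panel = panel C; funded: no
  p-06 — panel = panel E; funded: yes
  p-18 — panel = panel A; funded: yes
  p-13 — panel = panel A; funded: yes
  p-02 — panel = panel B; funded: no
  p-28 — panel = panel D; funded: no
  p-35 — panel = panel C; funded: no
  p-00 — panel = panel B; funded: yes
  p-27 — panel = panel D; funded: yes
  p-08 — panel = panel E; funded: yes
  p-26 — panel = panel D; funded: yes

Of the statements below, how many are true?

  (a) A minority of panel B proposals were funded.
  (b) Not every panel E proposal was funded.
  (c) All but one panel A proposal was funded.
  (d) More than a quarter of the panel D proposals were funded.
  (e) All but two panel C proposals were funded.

(a) panel B: |A| = 6, |A ∩ B| = 3; needs |A ∩ B| < |A ∖ B| — false.
(b) panel E: |A| = 7, |A ∩ B| = 7; needs A ⊄ B (|A ∖ B| ≥ 1) — false.
(c) panel A: |A| = 8, |A ∩ B| = 7; needs |A ∖ B| = 1 — true.
(d) panel D: |A| = 8, |A ∩ B| = 3; needs |A ∩ B| / |A| > 1/4 — true.
(e) panel C: |A| = 7, |A ∩ B| = 4; needs |A ∖ B| = 2 — false.

2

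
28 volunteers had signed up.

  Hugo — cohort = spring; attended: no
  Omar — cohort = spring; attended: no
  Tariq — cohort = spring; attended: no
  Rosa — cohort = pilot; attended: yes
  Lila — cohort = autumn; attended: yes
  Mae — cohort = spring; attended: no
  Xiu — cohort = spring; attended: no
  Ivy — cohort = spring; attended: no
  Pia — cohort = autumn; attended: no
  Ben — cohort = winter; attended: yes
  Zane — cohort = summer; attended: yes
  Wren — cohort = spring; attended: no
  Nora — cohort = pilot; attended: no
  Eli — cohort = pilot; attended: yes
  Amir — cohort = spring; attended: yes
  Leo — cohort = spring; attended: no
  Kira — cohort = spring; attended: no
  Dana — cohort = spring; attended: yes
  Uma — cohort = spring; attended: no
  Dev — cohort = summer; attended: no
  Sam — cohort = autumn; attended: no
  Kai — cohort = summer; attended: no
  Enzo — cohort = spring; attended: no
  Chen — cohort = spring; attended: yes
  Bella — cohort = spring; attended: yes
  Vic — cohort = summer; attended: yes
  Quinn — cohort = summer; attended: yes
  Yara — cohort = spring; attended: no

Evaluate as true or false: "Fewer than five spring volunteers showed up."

True

Truth condition: |A ∩ B| < 5.
|A| = 16, |A ∩ B| = 4, |A ∖ B| = 12.
|A ∩ B| = 4, so the statement is true.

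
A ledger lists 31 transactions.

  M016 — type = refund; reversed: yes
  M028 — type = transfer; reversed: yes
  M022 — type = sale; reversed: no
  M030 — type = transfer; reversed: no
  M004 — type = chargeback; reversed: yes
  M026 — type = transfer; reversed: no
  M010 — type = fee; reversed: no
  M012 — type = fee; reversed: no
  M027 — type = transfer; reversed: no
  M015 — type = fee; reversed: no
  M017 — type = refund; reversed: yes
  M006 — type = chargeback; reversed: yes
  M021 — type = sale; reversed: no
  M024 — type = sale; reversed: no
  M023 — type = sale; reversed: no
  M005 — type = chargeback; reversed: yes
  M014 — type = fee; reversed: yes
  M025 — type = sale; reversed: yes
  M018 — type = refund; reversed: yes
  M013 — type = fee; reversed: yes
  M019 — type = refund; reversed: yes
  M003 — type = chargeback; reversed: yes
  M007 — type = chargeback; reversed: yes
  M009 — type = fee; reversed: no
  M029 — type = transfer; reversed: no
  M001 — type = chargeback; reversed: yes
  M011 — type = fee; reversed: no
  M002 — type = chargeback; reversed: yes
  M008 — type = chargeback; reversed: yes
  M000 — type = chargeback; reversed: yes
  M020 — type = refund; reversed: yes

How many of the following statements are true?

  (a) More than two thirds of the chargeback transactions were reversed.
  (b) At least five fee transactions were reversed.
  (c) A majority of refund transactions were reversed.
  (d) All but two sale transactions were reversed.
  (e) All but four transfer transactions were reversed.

3

(a) chargeback: |A| = 9, |A ∩ B| = 9; needs |A ∩ B| / |A| > 2/3 — true.
(b) fee: |A| = 7, |A ∩ B| = 2; needs |A ∩ B| ≥ 5 — false.
(c) refund: |A| = 5, |A ∩ B| = 5; needs |A ∩ B| > |A ∖ B| — true.
(d) sale: |A| = 5, |A ∩ B| = 1; needs |A ∖ B| = 2 — false.
(e) transfer: |A| = 5, |A ∩ B| = 1; needs |A ∖ B| = 4 — true.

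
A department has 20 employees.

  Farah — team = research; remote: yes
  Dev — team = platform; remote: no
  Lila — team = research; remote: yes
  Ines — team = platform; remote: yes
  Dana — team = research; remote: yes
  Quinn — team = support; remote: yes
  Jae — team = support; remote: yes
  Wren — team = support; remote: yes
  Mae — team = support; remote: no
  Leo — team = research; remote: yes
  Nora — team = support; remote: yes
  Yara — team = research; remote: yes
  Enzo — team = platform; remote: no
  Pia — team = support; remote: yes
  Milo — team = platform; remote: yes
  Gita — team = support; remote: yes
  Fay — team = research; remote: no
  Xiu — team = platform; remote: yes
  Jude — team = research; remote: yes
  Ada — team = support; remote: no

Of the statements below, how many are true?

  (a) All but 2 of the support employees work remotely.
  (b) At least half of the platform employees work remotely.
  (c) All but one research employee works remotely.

3

(a) support: |A| = 8, |A ∩ B| = 6; needs |A ∖ B| = 2 — true.
(b) platform: |A| = 5, |A ∩ B| = 3; needs |A ∩ B| ≥ |A ∖ B| — true.
(c) research: |A| = 7, |A ∩ B| = 6; needs |A ∖ B| = 1 — true.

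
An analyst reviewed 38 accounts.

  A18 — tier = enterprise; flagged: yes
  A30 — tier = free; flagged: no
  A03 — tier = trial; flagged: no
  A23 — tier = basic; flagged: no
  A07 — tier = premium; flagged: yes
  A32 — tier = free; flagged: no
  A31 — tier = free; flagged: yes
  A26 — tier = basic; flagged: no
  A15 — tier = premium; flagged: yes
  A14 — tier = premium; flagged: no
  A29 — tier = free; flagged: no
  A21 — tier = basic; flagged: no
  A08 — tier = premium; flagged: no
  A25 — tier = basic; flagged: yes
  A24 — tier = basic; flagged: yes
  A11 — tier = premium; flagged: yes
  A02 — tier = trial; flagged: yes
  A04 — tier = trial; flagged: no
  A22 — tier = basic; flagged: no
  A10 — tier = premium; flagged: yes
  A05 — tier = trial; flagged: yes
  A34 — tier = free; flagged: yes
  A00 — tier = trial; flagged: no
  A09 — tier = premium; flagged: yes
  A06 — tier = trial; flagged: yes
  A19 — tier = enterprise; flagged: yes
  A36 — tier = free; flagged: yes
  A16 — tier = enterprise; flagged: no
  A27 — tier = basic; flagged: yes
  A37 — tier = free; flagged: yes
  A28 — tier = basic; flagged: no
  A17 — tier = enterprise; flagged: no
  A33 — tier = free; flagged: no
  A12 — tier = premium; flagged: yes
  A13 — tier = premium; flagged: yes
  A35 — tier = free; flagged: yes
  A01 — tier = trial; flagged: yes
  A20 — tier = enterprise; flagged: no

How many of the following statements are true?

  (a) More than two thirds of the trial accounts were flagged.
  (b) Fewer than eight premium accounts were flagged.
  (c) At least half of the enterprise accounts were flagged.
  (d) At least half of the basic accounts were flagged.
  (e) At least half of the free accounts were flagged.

(a) trial: |A| = 7, |A ∩ B| = 4; needs |A ∩ B| / |A| > 2/3 — false.
(b) premium: |A| = 9, |A ∩ B| = 7; needs |A ∩ B| < 8 — true.
(c) enterprise: |A| = 5, |A ∩ B| = 2; needs |A ∩ B| ≥ |A ∖ B| — false.
(d) basic: |A| = 8, |A ∩ B| = 3; needs |A ∩ B| ≥ |A ∖ B| — false.
(e) free: |A| = 9, |A ∩ B| = 5; needs |A ∩ B| ≥ |A ∖ B| — true.

2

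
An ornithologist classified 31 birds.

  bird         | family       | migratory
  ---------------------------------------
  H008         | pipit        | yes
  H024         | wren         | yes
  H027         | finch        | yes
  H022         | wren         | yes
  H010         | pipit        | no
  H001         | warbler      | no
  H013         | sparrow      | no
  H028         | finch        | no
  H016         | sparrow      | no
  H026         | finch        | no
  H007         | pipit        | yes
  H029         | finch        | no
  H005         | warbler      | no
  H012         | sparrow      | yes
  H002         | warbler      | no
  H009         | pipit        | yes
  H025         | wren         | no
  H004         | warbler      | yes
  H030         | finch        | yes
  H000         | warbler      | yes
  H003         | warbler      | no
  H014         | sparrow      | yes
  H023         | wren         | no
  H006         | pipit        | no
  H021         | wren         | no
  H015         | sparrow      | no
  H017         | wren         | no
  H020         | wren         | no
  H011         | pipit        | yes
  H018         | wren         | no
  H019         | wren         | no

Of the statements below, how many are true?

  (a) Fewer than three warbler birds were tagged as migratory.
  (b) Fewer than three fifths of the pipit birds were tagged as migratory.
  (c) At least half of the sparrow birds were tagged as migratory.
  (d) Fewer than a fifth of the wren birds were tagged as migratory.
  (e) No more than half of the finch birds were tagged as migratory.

(a) warbler: |A| = 6, |A ∩ B| = 2; needs |A ∩ B| < 3 — true.
(b) pipit: |A| = 6, |A ∩ B| = 4; needs |A ∩ B| / |A| < 3/5 — false.
(c) sparrow: |A| = 5, |A ∩ B| = 2; needs |A ∩ B| ≥ |A ∖ B| — false.
(d) wren: |A| = 9, |A ∩ B| = 2; needs |A ∩ B| / |A| < 1/5 — false.
(e) finch: |A| = 5, |A ∩ B| = 2; needs |A ∩ B| ≤ |A ∖ B| — true.

2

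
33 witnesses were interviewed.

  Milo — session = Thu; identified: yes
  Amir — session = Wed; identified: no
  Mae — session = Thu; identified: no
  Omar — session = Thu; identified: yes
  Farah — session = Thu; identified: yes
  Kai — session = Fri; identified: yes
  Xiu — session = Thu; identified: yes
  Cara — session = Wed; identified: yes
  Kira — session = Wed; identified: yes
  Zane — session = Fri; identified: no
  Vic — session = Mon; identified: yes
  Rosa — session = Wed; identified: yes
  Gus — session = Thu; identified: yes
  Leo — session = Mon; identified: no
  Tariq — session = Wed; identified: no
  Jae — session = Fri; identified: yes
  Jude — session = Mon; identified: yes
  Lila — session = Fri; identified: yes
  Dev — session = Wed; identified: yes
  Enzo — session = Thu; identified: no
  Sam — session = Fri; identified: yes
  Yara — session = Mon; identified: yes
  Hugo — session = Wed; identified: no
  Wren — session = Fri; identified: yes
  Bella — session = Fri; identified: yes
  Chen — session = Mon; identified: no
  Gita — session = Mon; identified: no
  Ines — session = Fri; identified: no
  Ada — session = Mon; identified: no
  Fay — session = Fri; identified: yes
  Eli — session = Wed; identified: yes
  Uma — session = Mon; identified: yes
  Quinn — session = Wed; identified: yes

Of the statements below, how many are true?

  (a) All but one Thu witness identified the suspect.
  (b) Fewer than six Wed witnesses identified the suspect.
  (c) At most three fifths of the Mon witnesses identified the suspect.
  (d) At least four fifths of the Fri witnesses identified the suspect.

(a) Thu: |A| = 7, |A ∩ B| = 5; needs |A ∖ B| = 1 — false.
(b) Wed: |A| = 9, |A ∩ B| = 6; needs |A ∩ B| < 6 — false.
(c) Mon: |A| = 8, |A ∩ B| = 4; needs |A ∩ B| / |A| ≤ 3/5 — true.
(d) Fri: |A| = 9, |A ∩ B| = 7; needs |A ∩ B| / |A| ≥ 4/5 — false.

1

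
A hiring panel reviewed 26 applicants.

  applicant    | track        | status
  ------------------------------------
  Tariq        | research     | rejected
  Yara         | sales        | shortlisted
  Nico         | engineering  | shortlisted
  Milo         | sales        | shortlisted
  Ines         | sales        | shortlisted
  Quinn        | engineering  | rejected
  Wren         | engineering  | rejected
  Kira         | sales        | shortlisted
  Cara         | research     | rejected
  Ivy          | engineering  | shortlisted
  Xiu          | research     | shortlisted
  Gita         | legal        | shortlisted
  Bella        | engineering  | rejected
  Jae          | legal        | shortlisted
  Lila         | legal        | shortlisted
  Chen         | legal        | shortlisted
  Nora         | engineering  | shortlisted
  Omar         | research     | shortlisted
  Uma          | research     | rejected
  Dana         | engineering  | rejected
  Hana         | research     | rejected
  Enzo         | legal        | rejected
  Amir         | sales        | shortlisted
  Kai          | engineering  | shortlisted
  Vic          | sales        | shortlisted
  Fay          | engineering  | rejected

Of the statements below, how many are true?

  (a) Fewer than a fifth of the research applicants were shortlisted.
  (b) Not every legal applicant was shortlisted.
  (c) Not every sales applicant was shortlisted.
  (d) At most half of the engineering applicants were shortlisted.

2

(a) research: |A| = 6, |A ∩ B| = 2; needs |A ∩ B| / |A| < 1/5 — false.
(b) legal: |A| = 5, |A ∩ B| = 4; needs A ⊄ B (|A ∖ B| ≥ 1) — true.
(c) sales: |A| = 6, |A ∩ B| = 6; needs A ⊄ B (|A ∖ B| ≥ 1) — false.
(d) engineering: |A| = 9, |A ∩ B| = 4; needs |A ∩ B| ≤ |A ∖ B| — true.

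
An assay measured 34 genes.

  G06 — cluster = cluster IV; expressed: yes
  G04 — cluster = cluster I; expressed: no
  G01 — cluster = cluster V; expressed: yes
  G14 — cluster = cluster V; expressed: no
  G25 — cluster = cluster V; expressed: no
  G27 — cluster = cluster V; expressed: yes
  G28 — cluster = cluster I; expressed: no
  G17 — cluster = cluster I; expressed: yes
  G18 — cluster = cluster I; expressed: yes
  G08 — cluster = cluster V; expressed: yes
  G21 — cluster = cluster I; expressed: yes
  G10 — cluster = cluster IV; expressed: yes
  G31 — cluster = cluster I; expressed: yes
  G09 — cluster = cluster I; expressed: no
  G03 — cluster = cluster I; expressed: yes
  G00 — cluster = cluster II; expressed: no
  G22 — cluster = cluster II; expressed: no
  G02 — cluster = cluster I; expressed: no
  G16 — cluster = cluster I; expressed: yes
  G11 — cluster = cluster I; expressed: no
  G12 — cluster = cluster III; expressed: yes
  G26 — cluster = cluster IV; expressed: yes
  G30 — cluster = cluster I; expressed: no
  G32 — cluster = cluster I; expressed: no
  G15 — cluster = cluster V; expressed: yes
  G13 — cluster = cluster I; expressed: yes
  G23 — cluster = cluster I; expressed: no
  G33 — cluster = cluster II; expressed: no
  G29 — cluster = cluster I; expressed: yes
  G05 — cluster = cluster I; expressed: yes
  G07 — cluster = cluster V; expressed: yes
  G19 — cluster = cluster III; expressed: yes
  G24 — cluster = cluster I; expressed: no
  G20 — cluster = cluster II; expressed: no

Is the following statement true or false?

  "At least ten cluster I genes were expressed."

The determiner here denotes the relation: |A ∩ B| ≥ 10.
|A| = 18, |A ∩ B| = 9, |A ∖ B| = 9.
|A ∩ B| = 9, so the statement is false.

False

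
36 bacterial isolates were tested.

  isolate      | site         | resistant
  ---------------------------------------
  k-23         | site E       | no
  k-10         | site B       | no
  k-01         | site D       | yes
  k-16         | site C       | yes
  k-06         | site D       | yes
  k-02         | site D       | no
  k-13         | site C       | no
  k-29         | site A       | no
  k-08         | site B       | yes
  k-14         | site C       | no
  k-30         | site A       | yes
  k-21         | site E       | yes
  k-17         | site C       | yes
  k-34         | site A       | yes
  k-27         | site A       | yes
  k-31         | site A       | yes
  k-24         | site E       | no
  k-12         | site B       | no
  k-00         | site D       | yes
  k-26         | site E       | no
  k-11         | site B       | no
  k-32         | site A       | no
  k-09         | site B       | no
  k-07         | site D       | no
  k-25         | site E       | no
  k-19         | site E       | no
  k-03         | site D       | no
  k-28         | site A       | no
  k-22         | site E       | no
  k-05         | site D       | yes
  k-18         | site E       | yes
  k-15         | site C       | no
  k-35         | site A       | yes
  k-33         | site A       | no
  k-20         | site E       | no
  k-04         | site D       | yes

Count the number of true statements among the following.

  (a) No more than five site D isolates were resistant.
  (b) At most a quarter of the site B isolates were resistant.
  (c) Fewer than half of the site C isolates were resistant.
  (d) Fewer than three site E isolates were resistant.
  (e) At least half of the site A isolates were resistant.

(a) site D: |A| = 8, |A ∩ B| = 5; needs |A ∩ B| ≤ 5 — true.
(b) site B: |A| = 5, |A ∩ B| = 1; needs |A ∩ B| / |A| ≤ 1/4 — true.
(c) site C: |A| = 5, |A ∩ B| = 2; needs |A ∩ B| < |A ∖ B| — true.
(d) site E: |A| = 9, |A ∩ B| = 2; needs |A ∩ B| < 3 — true.
(e) site A: |A| = 9, |A ∩ B| = 5; needs |A ∩ B| ≥ |A ∖ B| — true.

5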